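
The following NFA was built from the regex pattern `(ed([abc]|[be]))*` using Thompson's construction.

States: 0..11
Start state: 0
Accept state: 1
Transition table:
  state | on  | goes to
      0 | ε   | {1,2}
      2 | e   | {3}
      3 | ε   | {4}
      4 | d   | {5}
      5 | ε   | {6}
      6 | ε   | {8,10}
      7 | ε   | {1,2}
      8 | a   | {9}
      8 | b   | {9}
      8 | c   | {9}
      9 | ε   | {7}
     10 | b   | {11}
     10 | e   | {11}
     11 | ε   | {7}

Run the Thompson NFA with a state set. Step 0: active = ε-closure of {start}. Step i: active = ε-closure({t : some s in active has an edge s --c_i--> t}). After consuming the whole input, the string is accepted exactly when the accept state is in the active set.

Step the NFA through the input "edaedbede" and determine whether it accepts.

Answer: ACCEPT

Trace:
S₀ = ε-closure({0}) = {0,1,2}
'e' @ 1: {3,4}
'd' @ 2: {5,6,8,10}
'a' @ 3: {1,2,7,9}  (accept∈set)
'e' @ 4: {3,4}
'd' @ 5: {5,6,8,10}
'b' @ 6: {1,2,7,9,11}  (accept∈set)
'e' @ 7: {3,4}
'd' @ 8: {5,6,8,10}
'e' @ 9: {1,2,7,11}  (accept∈set)
end set {1,2,7,11} — state 1 in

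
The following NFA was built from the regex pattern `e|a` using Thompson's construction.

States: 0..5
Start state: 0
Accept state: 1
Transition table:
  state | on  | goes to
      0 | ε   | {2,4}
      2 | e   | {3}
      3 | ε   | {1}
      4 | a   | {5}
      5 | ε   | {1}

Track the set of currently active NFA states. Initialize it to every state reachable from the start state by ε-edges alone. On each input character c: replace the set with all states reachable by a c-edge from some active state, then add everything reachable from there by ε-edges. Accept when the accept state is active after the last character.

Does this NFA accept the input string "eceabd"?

start: ε-closure({0}) = {0,2,4}
'e' @ 1: {1,3}  ✓accept
'c' @ 2: {}  — dead — no transitions
rest 'eabd' ignored (set empty)
after full input: {}  (accept=1 not in)

Answer: REJECT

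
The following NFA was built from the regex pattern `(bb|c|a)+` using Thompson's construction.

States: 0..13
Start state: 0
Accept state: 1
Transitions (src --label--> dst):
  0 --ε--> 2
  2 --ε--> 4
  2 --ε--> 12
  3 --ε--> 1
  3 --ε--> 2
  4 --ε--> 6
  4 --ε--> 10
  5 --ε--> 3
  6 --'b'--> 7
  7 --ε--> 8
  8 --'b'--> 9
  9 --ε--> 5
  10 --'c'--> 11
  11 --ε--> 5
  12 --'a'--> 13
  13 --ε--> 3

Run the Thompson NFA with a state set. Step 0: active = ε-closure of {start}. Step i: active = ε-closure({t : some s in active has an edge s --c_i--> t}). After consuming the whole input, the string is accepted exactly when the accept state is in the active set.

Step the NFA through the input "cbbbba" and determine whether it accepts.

Answer: ACCEPT

Derivation:
initial (ε-close {0}): {0,2,4,6,10,12}
'c' @ 1: {1,2,3,4,5,6,10,11,12}  ✓accept
'b' @ 2: {7,8}
'b' @ 3: {1,2,3,4,5,6,9,10,12}  ✓accept
'b' @ 4: {7,8}
'b' @ 5: {1,2,3,4,5,6,9,10,12}  ✓accept
'a' @ 6: {1,2,3,4,6,10,12,13}  ✓accept
final: {1,2,3,4,6,10,12,13}; accept 1 in set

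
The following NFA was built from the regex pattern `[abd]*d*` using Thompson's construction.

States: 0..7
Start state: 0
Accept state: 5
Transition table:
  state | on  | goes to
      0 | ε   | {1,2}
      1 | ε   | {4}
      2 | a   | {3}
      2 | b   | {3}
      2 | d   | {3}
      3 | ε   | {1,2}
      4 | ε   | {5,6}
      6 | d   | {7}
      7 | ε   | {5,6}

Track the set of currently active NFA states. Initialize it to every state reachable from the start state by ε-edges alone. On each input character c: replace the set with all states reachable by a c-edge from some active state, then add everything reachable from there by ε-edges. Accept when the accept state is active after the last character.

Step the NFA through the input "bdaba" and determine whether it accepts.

Answer: ACCEPT

Trace:
S₀ = ε-closure({0}) = {0,1,2,4,5,6}
'b' @ 1: {1,2,3,4,5,6}  [accepting]
'd' @ 2: {1,2,3,4,5,6,7}  [accepting]
'a' @ 3: {1,2,3,4,5,6}  [accepting]
'b' @ 4: {1,2,3,4,5,6}  [accepting]
'a' @ 5: {1,2,3,4,5,6}  [accepting]
final: {1,2,3,4,5,6}; accept 5 in set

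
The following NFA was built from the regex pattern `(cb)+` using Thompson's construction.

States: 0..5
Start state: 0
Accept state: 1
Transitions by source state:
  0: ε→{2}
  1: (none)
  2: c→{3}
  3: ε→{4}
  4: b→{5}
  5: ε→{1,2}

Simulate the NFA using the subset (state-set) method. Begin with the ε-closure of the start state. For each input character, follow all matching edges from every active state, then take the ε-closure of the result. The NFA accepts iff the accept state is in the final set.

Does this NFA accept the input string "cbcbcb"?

start: ε-closure({0}) = {0,2}
'c' @ 1: {3,4}
'b' @ 2: {1,2,5}  ✓accept
'c' @ 3: {3,4}
'b' @ 4: {1,2,5}  ✓accept
'c' @ 5: {3,4}
'b' @ 6: {1,2,5}  ✓accept
final: {1,2,5}; accept 1 in set

Answer: ACCEPT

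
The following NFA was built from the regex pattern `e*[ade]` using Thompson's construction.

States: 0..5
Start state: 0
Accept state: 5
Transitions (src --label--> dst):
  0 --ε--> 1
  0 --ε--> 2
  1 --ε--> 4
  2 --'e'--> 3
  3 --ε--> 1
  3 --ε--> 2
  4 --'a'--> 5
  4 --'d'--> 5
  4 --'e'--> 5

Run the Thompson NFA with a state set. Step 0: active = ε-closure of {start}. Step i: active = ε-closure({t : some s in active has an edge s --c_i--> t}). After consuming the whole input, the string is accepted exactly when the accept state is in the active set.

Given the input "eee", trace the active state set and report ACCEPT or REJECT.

S₀ = ε-closure({0}) = {0,1,2,4}
'e' @ 1: {1,2,3,4,5}  ✓accept
'e' @ 2: {1,2,3,4,5}  ✓accept
'e' @ 3: {1,2,3,4,5}  ✓accept
end set {1,2,3,4,5} — state 5 in

Answer: ACCEPT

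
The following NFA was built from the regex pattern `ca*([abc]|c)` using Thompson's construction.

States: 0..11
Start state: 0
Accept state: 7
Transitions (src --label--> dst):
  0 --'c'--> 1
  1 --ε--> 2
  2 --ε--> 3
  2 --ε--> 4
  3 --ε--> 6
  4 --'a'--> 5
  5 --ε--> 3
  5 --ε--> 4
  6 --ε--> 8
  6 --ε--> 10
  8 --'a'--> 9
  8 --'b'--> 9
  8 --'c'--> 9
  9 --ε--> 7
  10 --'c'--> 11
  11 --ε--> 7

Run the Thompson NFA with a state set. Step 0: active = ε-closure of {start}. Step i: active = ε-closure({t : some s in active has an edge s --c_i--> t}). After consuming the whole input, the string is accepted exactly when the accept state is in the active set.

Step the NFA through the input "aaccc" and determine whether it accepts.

S₀ = ε-closure({0}) = {0}
'a' @ 1: {}  — state set empty
rest 'accc' ignored (set empty)
end set {} — state 7 not in

Answer: REJECT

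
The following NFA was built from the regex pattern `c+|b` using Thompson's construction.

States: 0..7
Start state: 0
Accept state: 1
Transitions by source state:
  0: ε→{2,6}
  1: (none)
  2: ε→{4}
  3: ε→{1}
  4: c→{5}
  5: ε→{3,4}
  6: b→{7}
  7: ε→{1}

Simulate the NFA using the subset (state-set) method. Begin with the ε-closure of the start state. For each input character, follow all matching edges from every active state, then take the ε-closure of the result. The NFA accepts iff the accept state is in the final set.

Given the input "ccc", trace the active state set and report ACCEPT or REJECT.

start: ε-closure({0}) = {0,2,4,6}
'c' @ 1: {1,3,4,5}  (accept∈set)
'c' @ 2: {1,3,4,5}  (accept∈set)
'c' @ 3: {1,3,4,5}  (accept∈set)
final: {1,3,4,5}; accept 1 in set

Answer: ACCEPT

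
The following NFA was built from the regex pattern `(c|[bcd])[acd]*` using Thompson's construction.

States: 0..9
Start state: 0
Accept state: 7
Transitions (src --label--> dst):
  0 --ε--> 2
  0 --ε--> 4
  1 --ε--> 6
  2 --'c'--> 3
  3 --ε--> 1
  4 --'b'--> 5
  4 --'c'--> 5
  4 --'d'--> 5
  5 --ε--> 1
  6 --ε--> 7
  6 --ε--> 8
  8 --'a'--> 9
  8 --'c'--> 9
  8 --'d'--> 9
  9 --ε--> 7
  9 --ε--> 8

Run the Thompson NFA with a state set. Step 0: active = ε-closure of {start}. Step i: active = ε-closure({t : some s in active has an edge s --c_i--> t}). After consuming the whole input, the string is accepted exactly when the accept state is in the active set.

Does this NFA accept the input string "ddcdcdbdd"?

Answer: REJECT

Steps:
S₀ = ε-closure({0}) = {0,2,4}
'd' @ 1: {1,5,6,7,8}  (accept∈set)
'd' @ 2: {7,8,9}  (accept∈set)
'c' @ 3: {7,8,9}  (accept∈set)
'd' @ 4: {7,8,9}  (accept∈set)
'c' @ 5: {7,8,9}  (accept∈set)
'd' @ 6: {7,8,9}  (accept∈set)
'b' @ 7: {}  — no active states
rest 'dd' ignored (set empty)
after full input: {}  (accept=7 not in)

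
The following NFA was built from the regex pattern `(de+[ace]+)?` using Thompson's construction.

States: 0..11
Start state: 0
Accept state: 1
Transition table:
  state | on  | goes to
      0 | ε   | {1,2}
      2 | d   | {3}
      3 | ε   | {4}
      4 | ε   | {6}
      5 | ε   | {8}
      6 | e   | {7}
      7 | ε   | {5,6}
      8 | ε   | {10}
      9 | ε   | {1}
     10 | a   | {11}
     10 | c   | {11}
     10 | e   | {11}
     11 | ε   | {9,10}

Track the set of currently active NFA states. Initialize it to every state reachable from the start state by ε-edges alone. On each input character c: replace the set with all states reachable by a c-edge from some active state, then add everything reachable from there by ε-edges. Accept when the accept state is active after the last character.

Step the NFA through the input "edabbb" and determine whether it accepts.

Answer: REJECT

Steps:
S₀ = ε-closure({0}) = {0,1,2}
'e' @ 1: {}  — no active states
rest 'dabbb' ignored (set empty)
after full input: {}  (accept=1 not in)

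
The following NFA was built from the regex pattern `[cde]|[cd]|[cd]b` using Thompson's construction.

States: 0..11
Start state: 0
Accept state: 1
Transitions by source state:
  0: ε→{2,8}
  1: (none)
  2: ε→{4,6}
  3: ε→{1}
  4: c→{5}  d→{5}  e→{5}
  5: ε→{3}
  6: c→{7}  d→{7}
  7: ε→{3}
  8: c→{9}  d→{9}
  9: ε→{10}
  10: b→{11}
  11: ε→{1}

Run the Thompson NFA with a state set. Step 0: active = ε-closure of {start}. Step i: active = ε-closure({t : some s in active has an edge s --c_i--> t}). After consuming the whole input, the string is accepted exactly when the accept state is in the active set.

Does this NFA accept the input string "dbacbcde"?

Answer: REJECT

Derivation:
S₀ = ε-closure({0}) = {0,2,4,6,8}
'd' @ 1: {1,3,5,7,9,10}  (accept∈set)
'b' @ 2: {1,11}  (accept∈set)
'a' @ 3: {}  — state set empty
rest 'cbcde' ignored (set empty)
final: {}; accept 1 not in set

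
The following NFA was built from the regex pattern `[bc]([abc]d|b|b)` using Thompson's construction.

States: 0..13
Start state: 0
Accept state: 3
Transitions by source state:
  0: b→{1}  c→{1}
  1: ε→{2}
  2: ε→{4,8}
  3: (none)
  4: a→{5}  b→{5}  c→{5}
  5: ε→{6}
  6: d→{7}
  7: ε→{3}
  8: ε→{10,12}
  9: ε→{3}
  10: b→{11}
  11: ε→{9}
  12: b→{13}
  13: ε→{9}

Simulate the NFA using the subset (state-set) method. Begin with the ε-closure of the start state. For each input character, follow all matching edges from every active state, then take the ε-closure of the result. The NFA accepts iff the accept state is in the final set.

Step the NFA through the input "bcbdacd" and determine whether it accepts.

start: ε-closure({0}) = {0}
'b' @ 1: {1,2,4,8,10,12}
'c' @ 2: {5,6}
'b' @ 3: {}  — no active states
rest 'dacd' ignored (set empty)
final: {}; accept 3 not in set

Answer: REJECT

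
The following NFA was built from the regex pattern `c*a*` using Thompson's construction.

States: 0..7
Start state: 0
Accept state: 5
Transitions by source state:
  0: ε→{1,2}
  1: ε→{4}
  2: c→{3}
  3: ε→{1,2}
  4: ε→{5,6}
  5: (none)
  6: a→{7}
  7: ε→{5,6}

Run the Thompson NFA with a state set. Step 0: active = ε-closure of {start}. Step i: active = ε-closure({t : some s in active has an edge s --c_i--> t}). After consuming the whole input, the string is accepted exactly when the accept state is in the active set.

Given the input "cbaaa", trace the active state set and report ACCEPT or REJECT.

S₀ = ε-closure({0}) = {0,1,2,4,5,6}
'c' @ 1: {1,2,3,4,5,6}  [accepting]
'b' @ 2: {}  — no active states
rest 'aaa' ignored (set empty)
end set {} — state 5 not in

Answer: REJECT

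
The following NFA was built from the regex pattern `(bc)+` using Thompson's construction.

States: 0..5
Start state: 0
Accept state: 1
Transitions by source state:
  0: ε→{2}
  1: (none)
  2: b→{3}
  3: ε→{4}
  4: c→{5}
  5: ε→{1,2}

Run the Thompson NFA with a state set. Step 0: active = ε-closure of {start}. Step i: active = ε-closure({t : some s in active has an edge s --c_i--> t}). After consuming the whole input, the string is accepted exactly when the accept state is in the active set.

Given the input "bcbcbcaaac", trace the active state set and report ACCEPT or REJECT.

Answer: REJECT

Steps:
S₀ = ε-closure({0}) = {0,2}
'b' @ 1: {3,4}
'c' @ 2: {1,2,5}  [accepting]
'b' @ 3: {3,4}
'c' @ 4: {1,2,5}  [accepting]
'b' @ 5: {3,4}
'c' @ 6: {1,2,5}  [accepting]
'a' @ 7: {}  — state set empty
rest 'aac' ignored (set empty)
end set {} — state 1 not in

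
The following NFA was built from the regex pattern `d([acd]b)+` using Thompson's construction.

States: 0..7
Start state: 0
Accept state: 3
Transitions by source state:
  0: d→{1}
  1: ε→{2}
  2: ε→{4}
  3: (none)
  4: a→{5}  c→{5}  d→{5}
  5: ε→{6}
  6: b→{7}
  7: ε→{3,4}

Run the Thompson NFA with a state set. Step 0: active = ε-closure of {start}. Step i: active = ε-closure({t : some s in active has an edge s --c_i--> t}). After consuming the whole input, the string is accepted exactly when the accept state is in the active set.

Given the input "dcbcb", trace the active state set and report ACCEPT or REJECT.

Answer: ACCEPT

Trace:
S₀ = ε-closure({0}) = {0}
'd' @ 1: {1,2,4}
'c' @ 2: {5,6}
'b' @ 3: {3,4,7}  ✓accept
'c' @ 4: {5,6}
'b' @ 5: {3,4,7}  ✓accept
end set {3,4,7} — state 3 in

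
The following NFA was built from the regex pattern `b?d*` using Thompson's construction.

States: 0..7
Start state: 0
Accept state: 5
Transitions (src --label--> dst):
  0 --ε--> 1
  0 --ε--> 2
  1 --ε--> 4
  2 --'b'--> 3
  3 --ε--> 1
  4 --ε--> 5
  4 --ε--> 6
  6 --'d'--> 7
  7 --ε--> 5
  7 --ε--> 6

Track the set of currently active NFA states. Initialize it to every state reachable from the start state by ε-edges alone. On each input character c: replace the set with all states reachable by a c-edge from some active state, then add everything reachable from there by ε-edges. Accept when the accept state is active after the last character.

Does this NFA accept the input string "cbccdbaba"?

initial (ε-close {0}): {0,1,2,4,5,6}
'c' @ 1: {}  — dead — no transitions
rest 'bccdbaba' ignored (set empty)
end set {} — state 5 not in

Answer: REJECT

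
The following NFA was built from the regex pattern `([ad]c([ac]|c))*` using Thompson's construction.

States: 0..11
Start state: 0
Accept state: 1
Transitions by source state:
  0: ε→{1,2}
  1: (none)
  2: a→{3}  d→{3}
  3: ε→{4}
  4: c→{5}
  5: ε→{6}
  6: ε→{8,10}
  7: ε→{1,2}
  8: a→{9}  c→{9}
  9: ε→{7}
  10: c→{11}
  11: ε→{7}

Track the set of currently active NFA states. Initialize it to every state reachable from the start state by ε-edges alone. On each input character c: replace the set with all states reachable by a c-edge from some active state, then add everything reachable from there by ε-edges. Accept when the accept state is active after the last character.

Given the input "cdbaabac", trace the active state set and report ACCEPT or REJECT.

start: ε-closure({0}) = {0,1,2}
'c' @ 1: {}  — dead — no transitions
rest 'dbaabac' ignored (set empty)
end set {} — state 1 not in

Answer: REJECT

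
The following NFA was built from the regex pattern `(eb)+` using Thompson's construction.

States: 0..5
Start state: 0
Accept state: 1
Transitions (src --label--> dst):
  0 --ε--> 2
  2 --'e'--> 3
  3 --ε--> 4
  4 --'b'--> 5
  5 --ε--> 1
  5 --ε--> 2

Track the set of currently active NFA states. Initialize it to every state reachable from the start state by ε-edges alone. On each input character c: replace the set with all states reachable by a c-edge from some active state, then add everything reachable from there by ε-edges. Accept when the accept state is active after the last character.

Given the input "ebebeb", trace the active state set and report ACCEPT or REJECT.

Answer: ACCEPT

Trace:
S₀ = ε-closure({0}) = {0,2}
'e' @ 1: {3,4}
'b' @ 2: {1,2,5}  [accepting]
'e' @ 3: {3,4}
'b' @ 4: {1,2,5}  [accepting]
'e' @ 5: {3,4}
'b' @ 6: {1,2,5}  [accepting]
after full input: {1,2,5}  (accept=1 in)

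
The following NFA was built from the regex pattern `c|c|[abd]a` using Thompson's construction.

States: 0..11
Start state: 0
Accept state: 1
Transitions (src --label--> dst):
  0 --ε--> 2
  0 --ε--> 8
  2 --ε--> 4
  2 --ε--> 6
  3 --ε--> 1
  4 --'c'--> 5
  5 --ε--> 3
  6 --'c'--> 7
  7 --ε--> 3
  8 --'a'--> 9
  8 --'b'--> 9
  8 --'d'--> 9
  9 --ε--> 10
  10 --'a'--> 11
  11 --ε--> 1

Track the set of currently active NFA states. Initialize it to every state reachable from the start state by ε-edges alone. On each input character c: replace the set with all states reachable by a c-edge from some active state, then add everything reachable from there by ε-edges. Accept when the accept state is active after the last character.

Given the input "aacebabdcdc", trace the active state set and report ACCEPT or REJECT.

start: ε-closure({0}) = {0,2,4,6,8}
'a' @ 1: {9,10}
'a' @ 2: {1,11}  (accept∈set)
'c' @ 3: {}  — dead — no transitions
rest 'ebabdcdc' ignored (set empty)
final: {}; accept 1 not in set

Answer: REJECT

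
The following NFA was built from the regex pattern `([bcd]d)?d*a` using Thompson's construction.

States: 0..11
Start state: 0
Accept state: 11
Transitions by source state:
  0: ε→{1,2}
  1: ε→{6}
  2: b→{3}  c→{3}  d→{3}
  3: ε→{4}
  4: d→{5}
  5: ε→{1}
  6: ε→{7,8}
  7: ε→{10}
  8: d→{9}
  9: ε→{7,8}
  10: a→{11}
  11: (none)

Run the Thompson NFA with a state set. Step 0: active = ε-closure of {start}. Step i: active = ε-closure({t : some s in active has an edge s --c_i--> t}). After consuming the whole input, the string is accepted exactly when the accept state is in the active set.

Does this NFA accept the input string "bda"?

Answer: ACCEPT

Steps:
start: ε-closure({0}) = {0,1,2,6,7,8,10}
'b' @ 1: {3,4}
'd' @ 2: {1,5,6,7,8,10}
'a' @ 3: {11}  [accepting]
after full input: {11}  (accept=11 in)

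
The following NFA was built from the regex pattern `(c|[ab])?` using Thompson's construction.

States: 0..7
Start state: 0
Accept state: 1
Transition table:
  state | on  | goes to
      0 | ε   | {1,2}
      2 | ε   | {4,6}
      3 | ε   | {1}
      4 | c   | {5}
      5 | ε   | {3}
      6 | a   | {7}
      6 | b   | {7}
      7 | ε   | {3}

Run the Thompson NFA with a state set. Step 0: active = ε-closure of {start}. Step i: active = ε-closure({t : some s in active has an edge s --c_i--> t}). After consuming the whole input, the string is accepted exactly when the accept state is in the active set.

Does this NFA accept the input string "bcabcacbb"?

initial (ε-close {0}): {0,1,2,4,6}
'b' @ 1: {1,3,7}  ✓accept
'c' @ 2: {}  — state set empty
rest 'abcacbb' ignored (set empty)
after full input: {}  (accept=1 not in)

Answer: REJECT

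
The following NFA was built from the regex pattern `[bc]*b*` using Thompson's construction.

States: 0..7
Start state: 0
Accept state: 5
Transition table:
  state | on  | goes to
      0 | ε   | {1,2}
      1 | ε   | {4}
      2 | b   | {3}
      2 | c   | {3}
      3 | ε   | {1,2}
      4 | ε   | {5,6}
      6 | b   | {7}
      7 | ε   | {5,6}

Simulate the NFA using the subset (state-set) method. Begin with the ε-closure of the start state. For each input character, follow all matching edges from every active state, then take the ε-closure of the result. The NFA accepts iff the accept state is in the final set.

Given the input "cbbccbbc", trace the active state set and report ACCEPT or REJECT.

Answer: ACCEPT

Derivation:
initial (ε-close {0}): {0,1,2,4,5,6}
'c' @ 1: {1,2,3,4,5,6}  (accept∈set)
'b' @ 2: {1,2,3,4,5,6,7}  (accept∈set)
'b' @ 3: {1,2,3,4,5,6,7}  (accept∈set)
'c' @ 4: {1,2,3,4,5,6}  (accept∈set)
'c' @ 5: {1,2,3,4,5,6}  (accept∈set)
'b' @ 6: {1,2,3,4,5,6,7}  (accept∈set)
'b' @ 7: {1,2,3,4,5,6,7}  (accept∈set)
'c' @ 8: {1,2,3,4,5,6}  (accept∈set)
end set {1,2,3,4,5,6} — state 5 in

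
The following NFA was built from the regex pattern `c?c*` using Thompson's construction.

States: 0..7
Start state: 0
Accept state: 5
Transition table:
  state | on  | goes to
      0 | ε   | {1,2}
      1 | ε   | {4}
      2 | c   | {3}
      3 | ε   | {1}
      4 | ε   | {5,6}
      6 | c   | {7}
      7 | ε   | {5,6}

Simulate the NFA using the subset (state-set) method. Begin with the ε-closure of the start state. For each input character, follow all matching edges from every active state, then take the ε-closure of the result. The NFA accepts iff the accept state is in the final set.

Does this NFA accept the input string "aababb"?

Answer: REJECT

Trace:
S₀ = ε-closure({0}) = {0,1,2,4,5,6}
'a' @ 1: {}  — dead — no transitions
rest 'ababb' ignored (set empty)
final: {}; accept 5 not in set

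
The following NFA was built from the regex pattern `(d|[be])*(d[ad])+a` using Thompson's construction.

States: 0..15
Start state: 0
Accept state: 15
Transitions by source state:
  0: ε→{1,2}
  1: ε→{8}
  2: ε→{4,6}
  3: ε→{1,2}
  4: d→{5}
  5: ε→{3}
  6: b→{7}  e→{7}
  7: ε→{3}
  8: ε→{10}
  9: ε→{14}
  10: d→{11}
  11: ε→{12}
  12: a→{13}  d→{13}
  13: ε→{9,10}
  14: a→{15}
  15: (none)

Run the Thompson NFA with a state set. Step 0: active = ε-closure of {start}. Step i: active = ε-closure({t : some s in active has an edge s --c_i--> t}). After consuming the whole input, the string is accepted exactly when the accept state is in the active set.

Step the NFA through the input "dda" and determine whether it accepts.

start: ε-closure({0}) = {0,1,2,4,6,8,10}
'd' @ 1: {1,2,3,4,5,6,8,10,11,12}
'd' @ 2: {1,2,3,4,5,6,8,9,10,11,12,13,14}
'a' @ 3: {9,10,13,14,15}  [accepting]
after full input: {9,10,13,14,15}  (accept=15 in)

Answer: ACCEPT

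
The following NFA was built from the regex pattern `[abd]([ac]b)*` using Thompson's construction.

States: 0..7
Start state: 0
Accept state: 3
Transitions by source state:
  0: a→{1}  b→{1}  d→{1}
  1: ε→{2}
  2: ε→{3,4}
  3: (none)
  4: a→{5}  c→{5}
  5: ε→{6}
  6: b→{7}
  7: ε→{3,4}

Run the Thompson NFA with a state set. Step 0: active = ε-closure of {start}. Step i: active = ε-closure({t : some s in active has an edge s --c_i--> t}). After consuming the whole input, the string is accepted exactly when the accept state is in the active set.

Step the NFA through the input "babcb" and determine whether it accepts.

start: ε-closure({0}) = {0}
'b' @ 1: {1,2,3,4}  [accepting]
'a' @ 2: {5,6}
'b' @ 3: {3,4,7}  [accepting]
'c' @ 4: {5,6}
'b' @ 5: {3,4,7}  [accepting]
after full input: {3,4,7}  (accept=3 in)

Answer: ACCEPT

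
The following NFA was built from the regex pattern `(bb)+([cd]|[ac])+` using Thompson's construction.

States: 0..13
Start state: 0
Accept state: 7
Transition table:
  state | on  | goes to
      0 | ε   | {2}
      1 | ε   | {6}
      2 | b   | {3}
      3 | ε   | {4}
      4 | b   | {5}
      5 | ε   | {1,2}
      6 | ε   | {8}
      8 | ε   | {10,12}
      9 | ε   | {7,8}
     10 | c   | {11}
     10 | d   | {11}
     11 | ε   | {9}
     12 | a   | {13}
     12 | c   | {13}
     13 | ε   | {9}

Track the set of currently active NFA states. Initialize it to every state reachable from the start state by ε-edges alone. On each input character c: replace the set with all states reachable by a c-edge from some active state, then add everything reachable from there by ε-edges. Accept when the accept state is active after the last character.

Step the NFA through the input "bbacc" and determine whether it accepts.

S₀ = ε-closure({0}) = {0,2}
'b' @ 1: {3,4}
'b' @ 2: {1,2,5,6,8,10,12}
'a' @ 3: {7,8,9,10,12,13}  (accept∈set)
'c' @ 4: {7,8,9,10,11,12,13}  (accept∈set)
'c' @ 5: {7,8,9,10,11,12,13}  (accept∈set)
after full input: {7,8,9,10,11,12,13}  (accept=7 in)

Answer: ACCEPT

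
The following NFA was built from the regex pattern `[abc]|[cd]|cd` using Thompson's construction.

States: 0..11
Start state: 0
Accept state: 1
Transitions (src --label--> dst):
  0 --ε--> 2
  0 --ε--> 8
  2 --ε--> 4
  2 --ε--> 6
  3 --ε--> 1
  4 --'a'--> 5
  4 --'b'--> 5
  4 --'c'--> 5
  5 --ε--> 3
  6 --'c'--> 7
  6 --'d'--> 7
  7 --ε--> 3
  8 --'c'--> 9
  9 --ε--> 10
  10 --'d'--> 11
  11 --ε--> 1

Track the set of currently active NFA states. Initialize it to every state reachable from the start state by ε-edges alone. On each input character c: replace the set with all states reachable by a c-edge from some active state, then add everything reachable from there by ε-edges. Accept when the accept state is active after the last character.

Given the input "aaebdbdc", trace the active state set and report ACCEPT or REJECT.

start: ε-closure({0}) = {0,2,4,6,8}
'a' @ 1: {1,3,5}  [accepting]
'a' @ 2: {}  — no active states
rest 'ebdbdc' ignored (set empty)
end set {} — state 1 not in

Answer: REJECT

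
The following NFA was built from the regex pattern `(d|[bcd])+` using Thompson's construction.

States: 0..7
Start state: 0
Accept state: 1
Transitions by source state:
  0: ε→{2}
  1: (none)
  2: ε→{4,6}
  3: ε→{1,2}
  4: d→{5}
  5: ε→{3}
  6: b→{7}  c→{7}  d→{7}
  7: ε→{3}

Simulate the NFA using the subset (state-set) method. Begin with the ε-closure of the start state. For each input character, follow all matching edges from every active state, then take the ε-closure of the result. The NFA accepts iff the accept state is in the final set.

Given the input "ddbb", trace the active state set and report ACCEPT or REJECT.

Answer: ACCEPT

Derivation:
initial (ε-close {0}): {0,2,4,6}
'd' @ 1: {1,2,3,4,5,6,7}  ✓accept
'd' @ 2: {1,2,3,4,5,6,7}  ✓accept
'b' @ 3: {1,2,3,4,6,7}  ✓accept
'b' @ 4: {1,2,3,4,6,7}  ✓accept
after full input: {1,2,3,4,6,7}  (accept=1 in)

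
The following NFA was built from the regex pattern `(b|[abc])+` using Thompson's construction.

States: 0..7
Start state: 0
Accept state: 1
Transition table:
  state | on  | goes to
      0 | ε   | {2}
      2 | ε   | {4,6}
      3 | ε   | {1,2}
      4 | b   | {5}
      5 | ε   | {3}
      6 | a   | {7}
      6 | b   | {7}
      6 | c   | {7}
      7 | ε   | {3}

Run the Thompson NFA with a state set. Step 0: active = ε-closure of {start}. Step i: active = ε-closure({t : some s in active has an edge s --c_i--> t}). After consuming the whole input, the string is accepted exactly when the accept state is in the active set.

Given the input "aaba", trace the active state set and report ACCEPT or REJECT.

Answer: ACCEPT

Trace:
initial (ε-close {0}): {0,2,4,6}
'a' @ 1: {1,2,3,4,6,7}  [accepting]
'a' @ 2: {1,2,3,4,6,7}  [accepting]
'b' @ 3: {1,2,3,4,5,6,7}  [accepting]
'a' @ 4: {1,2,3,4,6,7}  [accepting]
after full input: {1,2,3,4,6,7}  (accept=1 in)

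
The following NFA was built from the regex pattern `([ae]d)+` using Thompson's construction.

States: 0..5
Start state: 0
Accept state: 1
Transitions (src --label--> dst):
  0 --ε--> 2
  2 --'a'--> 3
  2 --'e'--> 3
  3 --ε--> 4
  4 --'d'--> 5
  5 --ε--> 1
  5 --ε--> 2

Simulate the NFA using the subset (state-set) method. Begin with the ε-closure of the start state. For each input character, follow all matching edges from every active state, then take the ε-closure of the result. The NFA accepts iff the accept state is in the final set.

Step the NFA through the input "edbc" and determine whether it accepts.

start: ε-closure({0}) = {0,2}
'e' @ 1: {3,4}
'd' @ 2: {1,2,5}  (accept∈set)
'b' @ 3: {}  — no active states
rest 'c' ignored (set empty)
after full input: {}  (accept=1 not in)

Answer: REJECT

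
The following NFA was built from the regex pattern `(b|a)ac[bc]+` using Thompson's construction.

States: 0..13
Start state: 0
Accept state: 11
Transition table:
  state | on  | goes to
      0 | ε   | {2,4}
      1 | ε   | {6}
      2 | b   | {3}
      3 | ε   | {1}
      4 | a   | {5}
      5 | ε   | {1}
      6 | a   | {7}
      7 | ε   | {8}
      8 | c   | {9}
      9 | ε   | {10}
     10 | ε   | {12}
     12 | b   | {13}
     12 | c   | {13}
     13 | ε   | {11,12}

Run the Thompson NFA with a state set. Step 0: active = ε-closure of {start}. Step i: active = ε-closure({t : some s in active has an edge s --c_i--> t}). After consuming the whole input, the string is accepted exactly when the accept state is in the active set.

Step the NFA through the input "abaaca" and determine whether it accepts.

initial (ε-close {0}): {0,2,4}
'a' @ 1: {1,5,6}
'b' @ 2: {}  — dead — no transitions
rest 'aaca' ignored (set empty)
final: {}; accept 11 not in set

Answer: REJECT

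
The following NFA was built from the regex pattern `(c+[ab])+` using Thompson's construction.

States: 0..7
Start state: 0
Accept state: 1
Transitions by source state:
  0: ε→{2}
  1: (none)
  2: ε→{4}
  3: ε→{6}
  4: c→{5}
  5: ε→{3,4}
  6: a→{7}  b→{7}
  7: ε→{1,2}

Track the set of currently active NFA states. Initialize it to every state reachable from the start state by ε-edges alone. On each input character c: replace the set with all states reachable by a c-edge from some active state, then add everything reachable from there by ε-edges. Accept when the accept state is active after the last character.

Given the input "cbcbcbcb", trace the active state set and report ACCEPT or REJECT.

start: ε-closure({0}) = {0,2,4}
'c' @ 1: {3,4,5,6}
'b' @ 2: {1,2,4,7}  (accept∈set)
'c' @ 3: {3,4,5,6}
'b' @ 4: {1,2,4,7}  (accept∈set)
'c' @ 5: {3,4,5,6}
'b' @ 6: {1,2,4,7}  (accept∈set)
'c' @ 7: {3,4,5,6}
'b' @ 8: {1,2,4,7}  (accept∈set)
final: {1,2,4,7}; accept 1 in set

Answer: ACCEPT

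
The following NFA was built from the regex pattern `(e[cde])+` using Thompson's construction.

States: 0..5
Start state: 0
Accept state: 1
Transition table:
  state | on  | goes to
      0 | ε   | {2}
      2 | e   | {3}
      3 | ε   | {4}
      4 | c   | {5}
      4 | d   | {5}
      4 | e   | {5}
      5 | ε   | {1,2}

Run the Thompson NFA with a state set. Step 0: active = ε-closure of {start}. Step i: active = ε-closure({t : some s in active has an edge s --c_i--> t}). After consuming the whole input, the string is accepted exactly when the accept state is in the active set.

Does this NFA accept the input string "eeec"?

Answer: ACCEPT

Steps:
start: ε-closure({0}) = {0,2}
'e' @ 1: {3,4}
'e' @ 2: {1,2,5}  [accepting]
'e' @ 3: {3,4}
'c' @ 4: {1,2,5}  [accepting]
after full input: {1,2,5}  (accept=1 in)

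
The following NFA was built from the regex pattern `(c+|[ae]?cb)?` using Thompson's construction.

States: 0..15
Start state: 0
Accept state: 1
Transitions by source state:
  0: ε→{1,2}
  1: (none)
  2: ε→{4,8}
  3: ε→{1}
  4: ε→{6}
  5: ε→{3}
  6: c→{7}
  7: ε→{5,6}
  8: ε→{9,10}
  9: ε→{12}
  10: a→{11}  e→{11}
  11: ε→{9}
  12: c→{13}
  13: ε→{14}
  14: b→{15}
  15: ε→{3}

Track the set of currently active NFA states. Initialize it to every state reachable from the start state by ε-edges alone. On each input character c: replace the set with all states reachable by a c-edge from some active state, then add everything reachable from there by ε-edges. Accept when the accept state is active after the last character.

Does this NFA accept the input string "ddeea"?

Answer: REJECT

Steps:
initial (ε-close {0}): {0,1,2,4,6,8,9,10,12}
'd' @ 1: {}  — no active states
rest 'deea' ignored (set empty)
final: {}; accept 1 not in set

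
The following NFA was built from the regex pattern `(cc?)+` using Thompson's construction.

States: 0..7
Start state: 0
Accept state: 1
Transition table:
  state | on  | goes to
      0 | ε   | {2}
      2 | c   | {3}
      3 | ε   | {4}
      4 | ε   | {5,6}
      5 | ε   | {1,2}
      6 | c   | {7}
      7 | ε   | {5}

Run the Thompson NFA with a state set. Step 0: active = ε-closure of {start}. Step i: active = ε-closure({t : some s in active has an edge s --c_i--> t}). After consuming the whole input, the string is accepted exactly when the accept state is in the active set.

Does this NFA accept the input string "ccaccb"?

S₀ = ε-closure({0}) = {0,2}
'c' @ 1: {1,2,3,4,5,6}  ✓accept
'c' @ 2: {1,2,3,4,5,6,7}  ✓accept
'a' @ 3: {}  — no active states
rest 'ccb' ignored (set empty)
after full input: {}  (accept=1 not in)

Answer: REJECT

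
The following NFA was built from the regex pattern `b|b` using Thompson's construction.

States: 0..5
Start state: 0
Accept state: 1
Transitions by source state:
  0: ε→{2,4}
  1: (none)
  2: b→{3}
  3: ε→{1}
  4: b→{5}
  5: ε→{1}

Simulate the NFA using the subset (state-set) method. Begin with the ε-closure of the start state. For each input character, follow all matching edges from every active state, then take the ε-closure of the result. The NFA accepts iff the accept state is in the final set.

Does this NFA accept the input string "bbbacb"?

initial (ε-close {0}): {0,2,4}
'b' @ 1: {1,3,5}  (accept∈set)
'b' @ 2: {}  — state set empty
rest 'bacb' ignored (set empty)
final: {}; accept 1 not in set

Answer: REJECT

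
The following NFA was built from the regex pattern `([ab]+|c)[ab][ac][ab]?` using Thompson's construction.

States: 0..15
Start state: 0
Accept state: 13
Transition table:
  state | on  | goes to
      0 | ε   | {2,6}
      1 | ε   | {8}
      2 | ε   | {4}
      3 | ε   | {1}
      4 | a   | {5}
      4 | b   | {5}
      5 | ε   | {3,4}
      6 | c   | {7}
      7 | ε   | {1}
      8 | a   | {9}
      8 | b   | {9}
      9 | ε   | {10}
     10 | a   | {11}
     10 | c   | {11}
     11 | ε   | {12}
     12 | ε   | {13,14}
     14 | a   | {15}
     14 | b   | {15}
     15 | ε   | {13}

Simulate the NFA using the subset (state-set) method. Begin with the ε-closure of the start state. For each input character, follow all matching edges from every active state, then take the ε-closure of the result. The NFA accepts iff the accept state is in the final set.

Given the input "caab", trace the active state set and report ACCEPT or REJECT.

S₀ = ε-closure({0}) = {0,2,4,6}
'c' @ 1: {1,7,8}
'a' @ 2: {9,10}
'a' @ 3: {11,12,13,14}  (accept∈set)
'b' @ 4: {13,15}  (accept∈set)
after full input: {13,15}  (accept=13 in)

Answer: ACCEPT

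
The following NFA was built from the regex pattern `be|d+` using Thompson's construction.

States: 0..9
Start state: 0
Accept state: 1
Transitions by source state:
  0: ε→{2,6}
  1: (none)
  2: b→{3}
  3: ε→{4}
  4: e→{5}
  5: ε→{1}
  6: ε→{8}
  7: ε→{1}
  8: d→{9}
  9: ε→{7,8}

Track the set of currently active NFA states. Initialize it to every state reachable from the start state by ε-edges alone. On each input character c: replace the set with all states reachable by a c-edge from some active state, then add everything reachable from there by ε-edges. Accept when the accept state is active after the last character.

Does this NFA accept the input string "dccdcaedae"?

initial (ε-close {0}): {0,2,6,8}
'd' @ 1: {1,7,8,9}  [accepting]
'c' @ 2: {}  — state set empty
rest 'cdcaedae' ignored (set empty)
final: {}; accept 1 not in set

Answer: REJECT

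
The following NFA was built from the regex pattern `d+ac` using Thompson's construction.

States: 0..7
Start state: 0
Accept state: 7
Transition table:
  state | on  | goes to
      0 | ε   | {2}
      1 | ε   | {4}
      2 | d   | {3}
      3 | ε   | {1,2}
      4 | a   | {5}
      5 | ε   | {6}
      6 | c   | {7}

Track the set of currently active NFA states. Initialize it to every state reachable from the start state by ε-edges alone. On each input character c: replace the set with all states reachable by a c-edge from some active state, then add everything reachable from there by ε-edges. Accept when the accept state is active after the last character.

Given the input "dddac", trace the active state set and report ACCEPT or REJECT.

S₀ = ε-closure({0}) = {0,2}
'd' @ 1: {1,2,3,4}
'd' @ 2: {1,2,3,4}
'd' @ 3: {1,2,3,4}
'a' @ 4: {5,6}
'c' @ 5: {7}  (accept∈set)
after full input: {7}  (accept=7 in)

Answer: ACCEPT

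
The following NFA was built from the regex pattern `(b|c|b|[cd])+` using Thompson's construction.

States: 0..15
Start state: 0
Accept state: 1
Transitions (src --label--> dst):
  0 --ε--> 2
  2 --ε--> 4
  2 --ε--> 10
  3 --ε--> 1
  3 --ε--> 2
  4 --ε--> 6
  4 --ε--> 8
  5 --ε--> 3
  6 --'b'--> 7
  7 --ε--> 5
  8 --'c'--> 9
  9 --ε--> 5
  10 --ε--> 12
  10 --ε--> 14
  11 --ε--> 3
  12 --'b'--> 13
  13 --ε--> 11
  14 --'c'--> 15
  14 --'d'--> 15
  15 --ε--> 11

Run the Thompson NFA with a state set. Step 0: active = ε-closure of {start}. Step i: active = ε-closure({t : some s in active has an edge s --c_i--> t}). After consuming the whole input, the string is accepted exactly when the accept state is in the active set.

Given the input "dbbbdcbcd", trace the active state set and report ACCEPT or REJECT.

start: ε-closure({0}) = {0,2,4,6,8,10,12,14}
'd' @ 1: {1,2,3,4,6,8,10,11,12,14,15}  (accept∈set)
'b' @ 2: {1,2,3,4,5,6,7,8,10,11,12,13,14}  (accept∈set)
'b' @ 3: {1,2,3,4,5,6,7,8,10,11,12,13,14}  (accept∈set)
'b' @ 4: {1,2,3,4,5,6,7,8,10,11,12,13,14}  (accept∈set)
'd' @ 5: {1,2,3,4,6,8,10,11,12,14,15}  (accept∈set)
'c' @ 6: {1,2,3,4,5,6,8,9,10,11,12,14,15}  (accept∈set)
'b' @ 7: {1,2,3,4,5,6,7,8,10,11,12,13,14}  (accept∈set)
'c' @ 8: {1,2,3,4,5,6,8,9,10,11,12,14,15}  (accept∈set)
'd' @ 9: {1,2,3,4,6,8,10,11,12,14,15}  (accept∈set)
after full input: {1,2,3,4,6,8,10,11,12,14,15}  (accept=1 in)

Answer: ACCEPT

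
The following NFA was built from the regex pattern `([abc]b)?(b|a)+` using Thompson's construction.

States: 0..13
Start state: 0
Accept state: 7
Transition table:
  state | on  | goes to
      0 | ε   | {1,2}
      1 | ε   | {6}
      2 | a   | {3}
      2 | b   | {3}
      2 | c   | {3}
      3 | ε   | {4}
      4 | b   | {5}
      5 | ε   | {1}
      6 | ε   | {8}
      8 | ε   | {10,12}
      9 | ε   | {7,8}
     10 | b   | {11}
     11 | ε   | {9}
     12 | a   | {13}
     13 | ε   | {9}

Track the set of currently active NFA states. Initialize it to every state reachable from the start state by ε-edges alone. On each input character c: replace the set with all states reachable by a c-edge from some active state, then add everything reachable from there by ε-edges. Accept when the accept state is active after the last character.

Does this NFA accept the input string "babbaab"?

start: ε-closure({0}) = {0,1,2,6,8,10,12}
'b' @ 1: {3,4,7,8,9,10,11,12}  [accepting]
'a' @ 2: {7,8,9,10,12,13}  [accepting]
'b' @ 3: {7,8,9,10,11,12}  [accepting]
'b' @ 4: {7,8,9,10,11,12}  [accepting]
'a' @ 5: {7,8,9,10,12,13}  [accepting]
'a' @ 6: {7,8,9,10,12,13}  [accepting]
'b' @ 7: {7,8,9,10,11,12}  [accepting]
after full input: {7,8,9,10,11,12}  (accept=7 in)

Answer: ACCEPT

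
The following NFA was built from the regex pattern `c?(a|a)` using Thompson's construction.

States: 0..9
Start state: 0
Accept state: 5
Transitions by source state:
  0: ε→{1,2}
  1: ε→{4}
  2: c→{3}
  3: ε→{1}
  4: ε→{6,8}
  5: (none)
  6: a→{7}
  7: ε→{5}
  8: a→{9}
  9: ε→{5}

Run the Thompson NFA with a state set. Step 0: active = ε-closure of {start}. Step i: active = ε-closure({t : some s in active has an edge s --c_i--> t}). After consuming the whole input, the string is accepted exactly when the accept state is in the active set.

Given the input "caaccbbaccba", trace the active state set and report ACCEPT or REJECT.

initial (ε-close {0}): {0,1,2,4,6,8}
'c' @ 1: {1,3,4,6,8}
'a' @ 2: {5,7,9}  ✓accept
'a' @ 3: {}  — dead — no transitions
rest 'ccbbaccba' ignored (set empty)
end set {} — state 5 not in

Answer: REJECT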